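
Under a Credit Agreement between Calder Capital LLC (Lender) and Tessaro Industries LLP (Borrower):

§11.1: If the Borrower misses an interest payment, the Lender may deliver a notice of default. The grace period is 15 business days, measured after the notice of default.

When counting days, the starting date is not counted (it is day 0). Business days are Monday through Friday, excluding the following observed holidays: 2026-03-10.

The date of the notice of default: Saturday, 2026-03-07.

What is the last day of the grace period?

2026-03-30

From Saturday, 2026-03-07, 15 business days (Mar 9, Mar 11, Mar 12, Mar 13, …, Mar 26, Mar 27, Mar 30, skipping weekends and the listed holiday on Mar 10) brings us to Monday, 2026-03-30, which is the last day of the grace period.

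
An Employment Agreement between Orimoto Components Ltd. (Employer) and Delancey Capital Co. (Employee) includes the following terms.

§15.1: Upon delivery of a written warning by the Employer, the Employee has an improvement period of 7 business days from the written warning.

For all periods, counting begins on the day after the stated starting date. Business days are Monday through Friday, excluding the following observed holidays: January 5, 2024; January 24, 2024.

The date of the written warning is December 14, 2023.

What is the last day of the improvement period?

December 25, 2023

The last day of the improvement period: counting 7 business days from Thursday, December 14, 2023 (Dec 15, Dec 18, Dec 19, Dec 20, Dec 21, Dec 22, Dec 25, skipping weekends) reaches Monday, December 25, 2023.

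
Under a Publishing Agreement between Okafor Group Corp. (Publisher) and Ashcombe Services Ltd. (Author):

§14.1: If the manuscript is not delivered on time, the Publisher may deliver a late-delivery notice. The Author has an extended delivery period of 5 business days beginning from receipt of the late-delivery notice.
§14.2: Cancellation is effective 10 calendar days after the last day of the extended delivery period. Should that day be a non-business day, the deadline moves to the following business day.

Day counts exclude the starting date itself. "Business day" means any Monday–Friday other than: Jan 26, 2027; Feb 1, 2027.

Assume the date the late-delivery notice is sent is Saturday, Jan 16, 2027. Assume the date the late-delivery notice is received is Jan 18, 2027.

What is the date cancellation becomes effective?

The last day of the extended delivery period: 5 business days after Monday, Jan 18, 2027, skipping weekends — Jan 19, Jan 20, Jan 21, Jan 22, Jan 25 — lands on Monday, Jan 25, 2027.
The date cancellation becomes effective: 10 calendar days after Jan 25, 2027 is Feb 4, 2027. Feb 4, 2027 is a Thursday and is not a listed holiday, so no roll-forward applies.

Feb 4, 2027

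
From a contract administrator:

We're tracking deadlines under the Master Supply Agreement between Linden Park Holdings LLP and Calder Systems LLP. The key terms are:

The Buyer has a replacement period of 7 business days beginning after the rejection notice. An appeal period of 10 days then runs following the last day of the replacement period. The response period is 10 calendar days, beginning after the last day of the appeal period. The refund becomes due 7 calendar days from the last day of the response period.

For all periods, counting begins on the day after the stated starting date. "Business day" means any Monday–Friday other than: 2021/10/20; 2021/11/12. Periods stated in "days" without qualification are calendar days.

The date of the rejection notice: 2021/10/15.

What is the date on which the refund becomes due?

2021/11/23

The last day of the replacement period: counting 7 business days from Friday, 2021/10/15 (Oct 18, Oct 19, Oct 21, Oct 22, Oct 25, Oct 26, Oct 27, skipping weekends and the listed holiday on Oct 20) reaches Wednesday, 2021/10/27.
The last day of the appeal period: 2021/10/27 + 10 days = 2021/11/06.
The last day of the response period: 10 calendar days after 2021/11/06 is 2021/11/16.
The date on which the refund becomes due: 7 calendar days after 2021/11/16 is 2021/11/23.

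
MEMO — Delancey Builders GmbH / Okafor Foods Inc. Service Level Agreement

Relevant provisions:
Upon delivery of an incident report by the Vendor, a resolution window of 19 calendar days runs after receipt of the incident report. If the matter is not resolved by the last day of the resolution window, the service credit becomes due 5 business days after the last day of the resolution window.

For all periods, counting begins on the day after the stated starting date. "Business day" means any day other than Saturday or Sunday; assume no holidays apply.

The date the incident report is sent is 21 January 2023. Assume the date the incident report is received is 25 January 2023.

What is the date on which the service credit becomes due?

20 February 2023

The last day of the resolution window: 19 calendar days after 25 January 2023 is 13 February 2023.
From Monday, 13 February 2023, 5 business days (Feb 14, Feb 15, Feb 16, Feb 17, Feb 20, skipping weekends) brings us to Monday, 20 February 2023, which is the date on which the service credit becomes due.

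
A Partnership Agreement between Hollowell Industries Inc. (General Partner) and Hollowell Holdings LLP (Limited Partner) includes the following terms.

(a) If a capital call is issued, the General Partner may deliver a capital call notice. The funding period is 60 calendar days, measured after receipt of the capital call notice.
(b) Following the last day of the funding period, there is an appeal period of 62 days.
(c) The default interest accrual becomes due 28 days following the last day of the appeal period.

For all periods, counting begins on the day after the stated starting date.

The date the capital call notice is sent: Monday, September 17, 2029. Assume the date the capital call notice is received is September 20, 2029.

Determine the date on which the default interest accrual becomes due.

February 17, 2030

Adding 60 calendar days to September 20, 2029 gives November 19, 2029, which is the last day of the funding period.
The last day of the appeal period: 62 calendar days after November 19, 2029 is January 20, 2030.
The date on which the default interest accrual becomes due: 28 calendar days after January 20, 2030 is February 17, 2030.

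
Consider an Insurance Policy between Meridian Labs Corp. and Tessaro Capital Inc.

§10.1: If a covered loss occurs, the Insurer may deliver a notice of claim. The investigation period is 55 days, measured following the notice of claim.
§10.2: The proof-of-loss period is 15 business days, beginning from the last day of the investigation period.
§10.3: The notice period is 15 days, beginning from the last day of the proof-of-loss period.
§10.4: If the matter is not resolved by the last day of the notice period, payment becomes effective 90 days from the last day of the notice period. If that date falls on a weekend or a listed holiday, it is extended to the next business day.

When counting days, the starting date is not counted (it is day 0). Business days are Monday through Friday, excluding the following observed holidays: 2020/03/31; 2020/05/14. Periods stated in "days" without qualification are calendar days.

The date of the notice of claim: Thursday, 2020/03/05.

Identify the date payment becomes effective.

The last day of the investigation period: 55 calendar days after 2020/03/05 is 2020/04/29.
The last day of the proof-of-loss period: counting 15 business days from Wednesday, 2020/04/29 (Apr 30, May 1, May 4, May 5, …, May 19, May 20, May 21, skipping weekends and the listed holiday on May 14) reaches Thursday, 2020/05/21.
The last day of the notice period: 2020/05/21 + 15 days = 2020/06/05.
The date payment becomes effective: 90 calendar days after 2020/06/05 is 2020/09/03. 2020/09/03 is a Thursday and is not a listed holiday, so no roll-forward applies.

2020/09/03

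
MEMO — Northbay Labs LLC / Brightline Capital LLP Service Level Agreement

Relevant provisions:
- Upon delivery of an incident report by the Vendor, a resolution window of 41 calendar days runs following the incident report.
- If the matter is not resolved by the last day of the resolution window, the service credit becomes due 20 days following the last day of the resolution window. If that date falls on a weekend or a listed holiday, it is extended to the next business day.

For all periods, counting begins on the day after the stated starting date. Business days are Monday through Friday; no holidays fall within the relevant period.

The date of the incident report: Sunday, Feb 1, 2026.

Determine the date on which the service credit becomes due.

The last day of the resolution window: 41 calendar days after Feb 1, 2026 is Mar 14, 2026.
Adding 20 calendar days to Mar 14, 2026 gives Apr 3, 2026, which is the date on which the service credit becomes due. Apr 3, 2026 is a Friday, so no roll-forward applies.

Apr 3, 2026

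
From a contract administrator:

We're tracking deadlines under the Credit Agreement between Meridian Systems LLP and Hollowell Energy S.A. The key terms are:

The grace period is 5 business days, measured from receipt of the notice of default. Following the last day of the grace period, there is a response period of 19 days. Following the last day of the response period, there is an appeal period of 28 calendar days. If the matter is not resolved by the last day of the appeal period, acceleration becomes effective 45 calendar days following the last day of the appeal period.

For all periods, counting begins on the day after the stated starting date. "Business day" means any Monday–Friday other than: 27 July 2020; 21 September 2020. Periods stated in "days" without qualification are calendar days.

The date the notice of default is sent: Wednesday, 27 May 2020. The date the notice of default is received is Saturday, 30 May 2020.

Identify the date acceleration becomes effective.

5 September 2020

The last day of the grace period: counting 5 business days from Saturday, 30 May 2020 (Jun 1, Jun 2, Jun 3, Jun 4, Jun 5, skipping weekends) reaches Friday, 5 June 2020.
The last day of the response period: 19 calendar days after 5 June 2020 is 24 June 2020.
Adding 28 calendar days to 24 June 2020 gives 22 July 2020, which is the last day of the appeal period.
Adding 45 calendar days to 22 July 2020 gives 5 September 2020, which is the date acceleration becomes effective.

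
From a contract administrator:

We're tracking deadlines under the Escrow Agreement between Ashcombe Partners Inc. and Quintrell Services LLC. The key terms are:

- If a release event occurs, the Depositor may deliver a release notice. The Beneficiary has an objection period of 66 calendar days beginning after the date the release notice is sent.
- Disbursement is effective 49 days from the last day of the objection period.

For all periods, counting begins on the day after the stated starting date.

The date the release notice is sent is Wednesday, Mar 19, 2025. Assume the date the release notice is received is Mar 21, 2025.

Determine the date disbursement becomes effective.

Jul 12, 2025

Adding 66 calendar days to Mar 19, 2025 gives May 24, 2025, which is the last day of the objection period.
Adding 49 calendar days to May 24, 2025 gives Jul 12, 2025, which is the date disbursement becomes effective.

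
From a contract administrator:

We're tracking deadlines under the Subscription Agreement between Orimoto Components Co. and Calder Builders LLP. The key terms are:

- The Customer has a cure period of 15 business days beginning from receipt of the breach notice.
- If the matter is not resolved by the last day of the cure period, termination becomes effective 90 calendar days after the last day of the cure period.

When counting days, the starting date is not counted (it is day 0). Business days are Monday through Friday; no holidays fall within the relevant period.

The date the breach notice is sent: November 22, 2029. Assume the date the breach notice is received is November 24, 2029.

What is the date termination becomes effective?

The last day of the cure period: counting 15 business days from Saturday, November 24, 2029 (Nov 26, Nov 27, Nov 28, Nov 29, …, Dec 12, Dec 13, Dec 14, skipping weekends) reaches Friday, December 14, 2029.
Adding 90 calendar days to December 14, 2029 gives March 14, 2030, which is the date termination becomes effective.

March 14, 2030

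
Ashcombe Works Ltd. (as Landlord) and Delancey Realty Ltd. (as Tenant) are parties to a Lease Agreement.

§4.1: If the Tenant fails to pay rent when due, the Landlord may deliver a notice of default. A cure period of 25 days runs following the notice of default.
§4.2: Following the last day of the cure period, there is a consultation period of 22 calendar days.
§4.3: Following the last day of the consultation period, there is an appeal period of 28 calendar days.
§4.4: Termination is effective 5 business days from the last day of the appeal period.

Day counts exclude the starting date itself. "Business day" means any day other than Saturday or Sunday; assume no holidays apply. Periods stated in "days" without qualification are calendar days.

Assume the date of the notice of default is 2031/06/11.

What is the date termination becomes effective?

The last day of the cure period: 2031/06/11 + 25 days = 2031/07/06.
The last day of the consultation period: 2031/07/06 + 22 days = 2031/07/28.
The last day of the appeal period: 28 calendar days after 2031/07/28 is 2031/08/25.
The date termination becomes effective: counting 5 business days from Monday, 2031/08/25 (Aug 26, Aug 27, Aug 28, Aug 29, Sep 1, skipping weekends) reaches Monday, 2031/09/01.

2031/09/01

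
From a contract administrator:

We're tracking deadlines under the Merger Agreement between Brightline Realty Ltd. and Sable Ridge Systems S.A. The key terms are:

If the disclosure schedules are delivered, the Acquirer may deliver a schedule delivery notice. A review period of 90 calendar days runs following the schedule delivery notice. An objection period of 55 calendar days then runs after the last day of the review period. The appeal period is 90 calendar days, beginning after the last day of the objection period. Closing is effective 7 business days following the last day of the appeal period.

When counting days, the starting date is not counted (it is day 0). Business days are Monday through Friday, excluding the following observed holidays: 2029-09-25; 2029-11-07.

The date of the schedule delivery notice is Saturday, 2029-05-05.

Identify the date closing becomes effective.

2030-01-04

Adding 90 calendar days to 2029-05-05 gives 2029-08-03, which is the last day of the review period.
The last day of the objection period: 55 calendar days after 2029-08-03 is 2029-09-27.
The last day of the appeal period: 90 calendar days after 2029-09-27 is 2029-12-26.
The date closing becomes effective: counting 7 business days from Wednesday, 2029-12-26 (Dec 27, Dec 28, Dec 31, Jan 1, Jan 2, Jan 3, Jan 4, skipping weekends) reaches Friday, 2030-01-04.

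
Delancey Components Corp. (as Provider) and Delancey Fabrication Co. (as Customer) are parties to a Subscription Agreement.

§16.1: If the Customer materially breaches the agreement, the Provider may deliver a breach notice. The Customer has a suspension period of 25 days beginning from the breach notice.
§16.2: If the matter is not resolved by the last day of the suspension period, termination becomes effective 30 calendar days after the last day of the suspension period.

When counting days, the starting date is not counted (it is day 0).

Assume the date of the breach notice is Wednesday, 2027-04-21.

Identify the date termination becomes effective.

The last day of the suspension period: 2027-04-21 + 25 days = 2027-05-16.
The date termination becomes effective: 30 calendar days after 2027-05-16 is 2027-06-15.

2027-06-15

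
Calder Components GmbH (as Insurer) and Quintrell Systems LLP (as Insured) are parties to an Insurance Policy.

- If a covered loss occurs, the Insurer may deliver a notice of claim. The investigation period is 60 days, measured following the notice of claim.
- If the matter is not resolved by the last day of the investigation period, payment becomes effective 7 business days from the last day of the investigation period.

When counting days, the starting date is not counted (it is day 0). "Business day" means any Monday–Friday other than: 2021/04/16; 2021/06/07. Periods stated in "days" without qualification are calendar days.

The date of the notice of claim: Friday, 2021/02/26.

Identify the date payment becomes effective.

2021/05/06

Adding 60 calendar days to 2021/02/26 gives 2021/04/27, which is the last day of the investigation period.
From Tuesday, 2021/04/27, 7 business days (Apr 28, Apr 29, Apr 30, May 3, May 4, May 5, May 6, skipping weekends) brings us to Thursday, 2021/05/06, which is the date payment becomes effective.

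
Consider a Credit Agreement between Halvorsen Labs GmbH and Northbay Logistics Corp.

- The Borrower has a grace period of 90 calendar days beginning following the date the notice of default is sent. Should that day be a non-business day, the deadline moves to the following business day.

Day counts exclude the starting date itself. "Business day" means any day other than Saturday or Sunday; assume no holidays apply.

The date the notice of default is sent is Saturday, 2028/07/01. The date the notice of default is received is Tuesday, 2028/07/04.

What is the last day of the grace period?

2028/09/29

The last day of the grace period: 90 calendar days after 2028/07/01 is 2028/09/29. 2028/09/29 is a Friday, so no roll-forward applies.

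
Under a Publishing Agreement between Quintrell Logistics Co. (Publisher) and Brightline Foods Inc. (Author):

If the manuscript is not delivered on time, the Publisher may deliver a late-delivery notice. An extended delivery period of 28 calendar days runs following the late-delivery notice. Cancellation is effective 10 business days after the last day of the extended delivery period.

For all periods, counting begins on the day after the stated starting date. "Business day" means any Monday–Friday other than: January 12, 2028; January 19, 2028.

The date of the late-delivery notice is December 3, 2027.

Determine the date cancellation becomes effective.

January 17, 2028

The last day of the extended delivery period: 28 calendar days after December 3, 2027 is December 31, 2027.
From Friday, December 31, 2027, 10 business days (Jan 3, Jan 4, Jan 5, Jan 6, Jan 7, Jan 10, Jan 11, Jan 13, Jan 14, Jan 17, skipping weekends and the listed holiday on Jan 12) brings us to Monday, January 17, 2028, which is the date cancellation becomes effective.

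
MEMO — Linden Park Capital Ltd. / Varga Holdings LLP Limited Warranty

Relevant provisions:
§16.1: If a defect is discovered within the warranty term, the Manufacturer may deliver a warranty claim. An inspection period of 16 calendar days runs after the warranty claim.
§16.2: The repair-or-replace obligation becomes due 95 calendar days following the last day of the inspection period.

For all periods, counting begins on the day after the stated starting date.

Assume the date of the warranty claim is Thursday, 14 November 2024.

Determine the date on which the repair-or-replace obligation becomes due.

The last day of the inspection period: 14 November 2024 + 16 days = 30 November 2024.
The date on which the repair-or-replace obligation becomes due: 30 November 2024 + 95 days = 5 March 2025.

5 March 2025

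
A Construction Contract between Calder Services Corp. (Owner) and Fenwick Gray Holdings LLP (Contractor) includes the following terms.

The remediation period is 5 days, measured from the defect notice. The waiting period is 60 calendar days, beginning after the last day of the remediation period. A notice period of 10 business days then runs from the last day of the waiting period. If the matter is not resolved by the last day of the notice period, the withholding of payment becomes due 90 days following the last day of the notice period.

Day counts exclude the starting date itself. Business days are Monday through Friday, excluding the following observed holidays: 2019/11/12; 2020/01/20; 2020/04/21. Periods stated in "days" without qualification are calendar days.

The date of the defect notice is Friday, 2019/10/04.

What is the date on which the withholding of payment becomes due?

2020/03/19

Adding 5 calendar days to 2019/10/04 gives 2019/10/09, which is the last day of the remediation period.
The last day of the waiting period: 2019/10/09 + 60 days = 2019/12/08.
The last day of the notice period: counting 10 business days from Sunday, 2019/12/08 (Dec 9, Dec 10, Dec 11, Dec 12, Dec 13, Dec 16, Dec 17, Dec 18, Dec 19, Dec 20, skipping weekends) reaches Friday, 2019/12/20.
The date on which the withholding of payment becomes due: 90 calendar days after 2019/12/20 is 2020/03/19.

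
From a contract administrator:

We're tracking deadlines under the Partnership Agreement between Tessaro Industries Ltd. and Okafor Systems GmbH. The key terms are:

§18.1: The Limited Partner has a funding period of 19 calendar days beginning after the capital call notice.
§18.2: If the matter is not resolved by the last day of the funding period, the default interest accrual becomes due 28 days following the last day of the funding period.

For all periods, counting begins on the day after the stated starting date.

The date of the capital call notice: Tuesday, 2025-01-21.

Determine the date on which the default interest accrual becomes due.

Adding 19 calendar days to 2025-01-21 gives 2025-02-09, which is the last day of the funding period.
The date on which the default interest accrual becomes due: 28 calendar days after 2025-02-09 is 2025-03-09.

2025-03-09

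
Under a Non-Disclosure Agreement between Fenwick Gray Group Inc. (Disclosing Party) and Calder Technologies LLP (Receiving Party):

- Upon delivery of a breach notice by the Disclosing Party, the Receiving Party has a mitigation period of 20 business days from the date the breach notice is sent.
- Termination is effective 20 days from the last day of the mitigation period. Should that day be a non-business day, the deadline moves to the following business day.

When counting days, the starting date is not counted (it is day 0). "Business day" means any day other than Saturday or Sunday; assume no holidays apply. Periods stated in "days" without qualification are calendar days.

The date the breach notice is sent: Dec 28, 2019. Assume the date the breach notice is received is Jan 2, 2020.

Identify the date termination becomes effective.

The last day of the mitigation period: 20 business days after Saturday, Dec 28, 2019, skipping weekends — Dec 30, Dec 31, Jan 1, Jan 2, …, Jan 22, Jan 23, Jan 24 — lands on Friday, Jan 24, 2020.
Adding 20 calendar days to Jan 24, 2020 gives Feb 13, 2020, which is the date termination becomes effective. Feb 13, 2020 is a Thursday, so no roll-forward applies.

Feb 13, 2020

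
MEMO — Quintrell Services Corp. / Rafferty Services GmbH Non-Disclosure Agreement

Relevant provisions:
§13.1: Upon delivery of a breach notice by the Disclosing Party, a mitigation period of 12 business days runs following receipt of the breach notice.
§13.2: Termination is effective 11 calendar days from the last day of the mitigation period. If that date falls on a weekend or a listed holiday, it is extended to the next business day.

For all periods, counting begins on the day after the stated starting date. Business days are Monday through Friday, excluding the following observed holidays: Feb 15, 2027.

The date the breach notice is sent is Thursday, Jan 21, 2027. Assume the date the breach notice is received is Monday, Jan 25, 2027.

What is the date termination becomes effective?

Feb 22, 2027

The last day of the mitigation period: 12 business days after Monday, Jan 25, 2027, skipping weekends — Jan 26, Jan 27, Jan 28, Jan 29, …, Feb 8, Feb 9, Feb 10 — lands on Wednesday, Feb 10, 2027.
Adding 11 calendar days to Feb 10, 2027 gives Feb 21, 2027, which is the date termination becomes effective. That falls on a Sunday, so it rolls to the next business day, Monday, Feb 22, 2027.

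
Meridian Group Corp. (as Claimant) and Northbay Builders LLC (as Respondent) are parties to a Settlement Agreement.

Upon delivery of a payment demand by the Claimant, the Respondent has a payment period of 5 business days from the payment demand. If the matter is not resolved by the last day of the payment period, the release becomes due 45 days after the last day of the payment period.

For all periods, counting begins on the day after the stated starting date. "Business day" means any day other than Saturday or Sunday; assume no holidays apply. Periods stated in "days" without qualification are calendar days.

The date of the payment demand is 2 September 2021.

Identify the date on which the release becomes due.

From Thursday, 2 September 2021, 5 business days (Sep 3, Sep 6, Sep 7, Sep 8, Sep 9, skipping weekends) brings us to Thursday, 9 September 2021, which is the last day of the payment period.
Adding 45 calendar days to 9 September 2021 gives 24 October 2021, which is the date on which the release becomes due.

24 October 2021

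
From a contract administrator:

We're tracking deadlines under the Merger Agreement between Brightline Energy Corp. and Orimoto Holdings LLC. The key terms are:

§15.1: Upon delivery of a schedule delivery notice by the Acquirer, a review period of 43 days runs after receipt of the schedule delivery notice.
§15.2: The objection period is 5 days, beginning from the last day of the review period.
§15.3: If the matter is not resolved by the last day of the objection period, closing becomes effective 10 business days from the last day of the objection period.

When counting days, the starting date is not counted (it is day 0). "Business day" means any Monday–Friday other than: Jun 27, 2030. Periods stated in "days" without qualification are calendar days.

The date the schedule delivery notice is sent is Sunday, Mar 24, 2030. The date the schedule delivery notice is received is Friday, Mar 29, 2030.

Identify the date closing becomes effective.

The last day of the review period: 43 calendar days after Mar 29, 2030 is May 11, 2030.
The last day of the objection period: May 11, 2030 + 5 days = May 16, 2030.
The date closing becomes effective: 10 business days after Thursday, May 16, 2030, skipping weekends — May 17, May 20, May 21, May 22, May 23, May 24, May 27, May 28, May 29, May 30 — lands on Thursday, May 30, 2030.

May 30, 2030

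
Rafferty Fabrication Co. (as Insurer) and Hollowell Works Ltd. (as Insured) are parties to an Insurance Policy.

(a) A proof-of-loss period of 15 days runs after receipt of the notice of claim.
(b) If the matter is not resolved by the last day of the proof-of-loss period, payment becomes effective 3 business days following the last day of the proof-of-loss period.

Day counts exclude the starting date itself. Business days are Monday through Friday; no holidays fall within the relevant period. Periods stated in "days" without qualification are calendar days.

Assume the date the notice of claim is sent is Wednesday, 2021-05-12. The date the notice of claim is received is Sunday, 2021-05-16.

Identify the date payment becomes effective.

2021-06-03

The last day of the proof-of-loss period: 15 calendar days after 2021-05-16 is 2021-05-31.
The date payment becomes effective: counting 3 business days from Monday, 2021-05-31 (Jun 1, Jun 2, Jun 3, skipping weekends) reaches Thursday, 2021-06-03.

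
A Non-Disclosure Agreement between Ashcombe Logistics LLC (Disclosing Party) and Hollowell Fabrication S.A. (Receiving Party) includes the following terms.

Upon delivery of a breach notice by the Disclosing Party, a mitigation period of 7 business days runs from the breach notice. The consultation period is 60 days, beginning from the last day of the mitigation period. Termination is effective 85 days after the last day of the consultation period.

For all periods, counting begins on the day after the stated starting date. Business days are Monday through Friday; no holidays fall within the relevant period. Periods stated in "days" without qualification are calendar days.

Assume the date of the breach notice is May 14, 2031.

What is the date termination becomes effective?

The last day of the mitigation period: counting 7 business days from Wednesday, May 14, 2031 (May 15, May 16, May 19, May 20, May 21, May 22, May 23, skipping weekends) reaches Friday, May 23, 2031.
The last day of the consultation period: May 23, 2031 + 60 days = Jul 22, 2031.
The date termination becomes effective: Jul 22, 2031 + 85 days = Oct 15, 2031.

Oct 15, 2031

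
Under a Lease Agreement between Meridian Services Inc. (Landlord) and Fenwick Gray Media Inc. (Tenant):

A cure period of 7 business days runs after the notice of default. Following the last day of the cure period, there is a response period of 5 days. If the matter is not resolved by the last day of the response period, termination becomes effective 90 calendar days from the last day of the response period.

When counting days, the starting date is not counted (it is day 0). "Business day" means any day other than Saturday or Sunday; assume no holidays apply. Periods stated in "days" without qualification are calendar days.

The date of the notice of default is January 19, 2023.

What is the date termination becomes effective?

May 5, 2023

The last day of the cure period: counting 7 business days from Thursday, January 19, 2023 (Jan 20, Jan 23, Jan 24, Jan 25, Jan 26, Jan 27, Jan 30, skipping weekends) reaches Monday, January 30, 2023.
The last day of the response period: January 30, 2023 + 5 days = February 4, 2023.
Adding 90 calendar days to February 4, 2023 gives May 5, 2023, which is the date termination becomes effective.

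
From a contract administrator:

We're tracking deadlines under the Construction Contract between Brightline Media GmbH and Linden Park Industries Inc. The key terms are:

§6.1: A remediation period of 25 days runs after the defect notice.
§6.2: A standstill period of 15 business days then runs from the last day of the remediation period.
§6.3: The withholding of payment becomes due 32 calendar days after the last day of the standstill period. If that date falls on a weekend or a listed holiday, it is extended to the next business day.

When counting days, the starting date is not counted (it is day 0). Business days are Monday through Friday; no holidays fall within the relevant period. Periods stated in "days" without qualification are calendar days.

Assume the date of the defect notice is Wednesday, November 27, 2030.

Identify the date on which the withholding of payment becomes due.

February 11, 2031

The last day of the remediation period: 25 calendar days after November 27, 2030 is December 22, 2030.
The last day of the standstill period: 15 business days after Sunday, December 22, 2030, skipping weekends — Dec 23, Dec 24, Dec 25, Dec 26, …, Jan 8, Jan 9, Jan 10 — lands on Friday, January 10, 2031.
The date on which the withholding of payment becomes due: January 10, 2031 + 32 days = February 11, 2031. February 11, 2031 is a Tuesday, so no roll-forward applies.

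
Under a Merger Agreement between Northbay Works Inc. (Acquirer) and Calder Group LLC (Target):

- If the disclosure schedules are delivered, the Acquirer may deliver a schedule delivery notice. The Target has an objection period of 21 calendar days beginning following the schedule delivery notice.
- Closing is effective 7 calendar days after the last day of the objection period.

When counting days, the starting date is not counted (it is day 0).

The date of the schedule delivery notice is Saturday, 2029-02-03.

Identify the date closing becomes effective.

The last day of the objection period: 21 calendar days after 2029-02-03 is 2029-02-24.
The date closing becomes effective: 7 calendar days after 2029-02-24 is 2029-03-03.

2029-03-03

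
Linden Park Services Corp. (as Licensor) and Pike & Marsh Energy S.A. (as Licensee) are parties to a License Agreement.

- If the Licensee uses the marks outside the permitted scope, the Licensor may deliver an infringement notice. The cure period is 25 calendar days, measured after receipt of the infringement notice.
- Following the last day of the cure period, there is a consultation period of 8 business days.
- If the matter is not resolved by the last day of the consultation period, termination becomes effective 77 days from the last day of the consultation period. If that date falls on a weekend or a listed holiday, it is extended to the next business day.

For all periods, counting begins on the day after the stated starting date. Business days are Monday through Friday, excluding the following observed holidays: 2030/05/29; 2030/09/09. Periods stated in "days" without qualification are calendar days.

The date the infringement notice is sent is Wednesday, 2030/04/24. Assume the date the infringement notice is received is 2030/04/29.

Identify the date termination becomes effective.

Adding 25 calendar days to 2030/04/29 gives 2030/05/24, which is the last day of the cure period.
The last day of the consultation period: 8 business days after Friday, 2030/05/24, skipping weekends and the listed holiday on May 29 — May 27, May 28, May 30, May 31, Jun 3, Jun 4, Jun 5, Jun 6 — lands on Thursday, 2030/06/06.
The date termination becomes effective: 2030/06/06 + 77 days = 2030/08/22. 2030/08/22 is a Thursday and is not a listed holiday, so no roll-forward applies.

2030/08/22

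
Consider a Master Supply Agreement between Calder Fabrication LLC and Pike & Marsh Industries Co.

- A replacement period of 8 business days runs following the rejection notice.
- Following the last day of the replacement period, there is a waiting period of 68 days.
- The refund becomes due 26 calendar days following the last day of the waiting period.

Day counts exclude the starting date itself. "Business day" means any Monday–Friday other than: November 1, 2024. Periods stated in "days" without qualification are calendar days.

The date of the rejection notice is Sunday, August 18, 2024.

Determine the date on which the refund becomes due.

November 30, 2024

From Sunday, August 18, 2024, 8 business days (Aug 19, Aug 20, Aug 21, Aug 22, Aug 23, Aug 26, Aug 27, Aug 28, skipping weekends) brings us to Wednesday, August 28, 2024, which is the last day of the replacement period.
Adding 68 calendar days to August 28, 2024 gives November 4, 2024, which is the last day of the waiting period.
The date on which the refund becomes due: November 4, 2024 + 26 days = November 30, 2024.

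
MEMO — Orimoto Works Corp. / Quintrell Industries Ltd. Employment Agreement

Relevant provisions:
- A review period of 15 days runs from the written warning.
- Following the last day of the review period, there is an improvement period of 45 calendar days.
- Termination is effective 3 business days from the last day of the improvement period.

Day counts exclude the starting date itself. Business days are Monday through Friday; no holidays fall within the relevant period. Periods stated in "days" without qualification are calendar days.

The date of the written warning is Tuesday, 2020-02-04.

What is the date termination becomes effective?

2020-04-08

The last day of the review period: 2020-02-04 + 15 days = 2020-02-19.
The last day of the improvement period: 2020-02-19 + 45 days = 2020-04-04.
The date termination becomes effective: counting 3 business days from Saturday, 2020-04-04 (Apr 6, Apr 7, Apr 8, skipping weekends) reaches Wednesday, 2020-04-08.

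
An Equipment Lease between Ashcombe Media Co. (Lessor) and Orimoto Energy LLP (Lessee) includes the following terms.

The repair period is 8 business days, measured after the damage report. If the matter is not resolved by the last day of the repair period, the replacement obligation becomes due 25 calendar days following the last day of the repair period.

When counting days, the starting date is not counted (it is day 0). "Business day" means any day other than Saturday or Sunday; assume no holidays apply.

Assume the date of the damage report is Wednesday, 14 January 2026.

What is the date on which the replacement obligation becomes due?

20 February 2026

From Wednesday, 14 January 2026, 8 business days (Jan 15, Jan 16, Jan 19, Jan 20, Jan 21, Jan 22, Jan 23, Jan 26, skipping weekends) brings us to Monday, 26 January 2026, which is the last day of the repair period.
Adding 25 calendar days to 26 January 2026 gives 20 February 2026, which is the date on which the replacement obligation becomes due.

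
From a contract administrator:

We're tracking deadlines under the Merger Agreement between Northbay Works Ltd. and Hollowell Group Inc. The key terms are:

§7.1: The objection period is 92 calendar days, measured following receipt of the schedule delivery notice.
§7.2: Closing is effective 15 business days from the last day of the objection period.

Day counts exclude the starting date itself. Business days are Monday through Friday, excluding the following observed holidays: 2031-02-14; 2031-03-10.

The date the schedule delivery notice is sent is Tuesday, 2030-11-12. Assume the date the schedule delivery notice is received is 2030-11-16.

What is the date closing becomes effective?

2031-03-07

The last day of the objection period: 2030-11-16 + 92 days = 2031-02-16.
The date closing becomes effective: 15 business days after Sunday, 2031-02-16, skipping weekends — Feb 17, Feb 18, Feb 19, Feb 20, …, Mar 5, Mar 6, Mar 7 — lands on Friday, 2031-03-07.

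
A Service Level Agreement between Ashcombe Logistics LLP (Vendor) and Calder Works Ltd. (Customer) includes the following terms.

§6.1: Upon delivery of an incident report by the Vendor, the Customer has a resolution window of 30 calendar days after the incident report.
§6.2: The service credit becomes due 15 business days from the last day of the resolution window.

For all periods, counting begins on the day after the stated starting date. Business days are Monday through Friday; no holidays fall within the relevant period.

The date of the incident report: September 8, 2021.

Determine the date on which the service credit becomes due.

The last day of the resolution window: 30 calendar days after September 8, 2021 is October 8, 2021.
The date on which the service credit becomes due: counting 15 business days from Friday, October 8, 2021 (Oct 11, Oct 12, Oct 13, Oct 14, …, Oct 27, Oct 28, Oct 29, skipping weekends) reaches Friday, October 29, 2021.

October 29, 2021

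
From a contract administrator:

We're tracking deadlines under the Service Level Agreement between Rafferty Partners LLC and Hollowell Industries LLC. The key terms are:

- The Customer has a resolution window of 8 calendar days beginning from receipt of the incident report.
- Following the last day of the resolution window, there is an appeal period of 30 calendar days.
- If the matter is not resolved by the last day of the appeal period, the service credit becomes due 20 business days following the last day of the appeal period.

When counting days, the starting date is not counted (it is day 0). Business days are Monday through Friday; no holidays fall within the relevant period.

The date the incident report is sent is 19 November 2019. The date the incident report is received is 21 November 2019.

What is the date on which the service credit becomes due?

24 January 2020

The last day of the resolution window: 8 calendar days after 21 November 2019 is 29 November 2019.
The last day of the appeal period: 30 calendar days after 29 November 2019 is 29 December 2019.
The date on which the service credit becomes due: counting 20 business days from Sunday, 29 December 2019 (Dec 30, Dec 31, Jan 1, Jan 2, …, Jan 22, Jan 23, Jan 24, skipping weekends) reaches Friday, 24 January 2020.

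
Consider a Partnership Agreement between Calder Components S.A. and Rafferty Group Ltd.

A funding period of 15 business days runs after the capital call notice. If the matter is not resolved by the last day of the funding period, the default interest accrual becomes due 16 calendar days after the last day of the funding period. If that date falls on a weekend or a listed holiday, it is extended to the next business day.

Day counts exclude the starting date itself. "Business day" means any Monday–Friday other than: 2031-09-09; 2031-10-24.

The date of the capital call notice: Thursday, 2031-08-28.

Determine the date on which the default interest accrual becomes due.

From Thursday, 2031-08-28, 15 business days (Aug 29, Sep 1, Sep 2, Sep 3, …, Sep 17, Sep 18, Sep 19, skipping weekends and the listed holiday on Sep 9) brings us to Friday, 2031-09-19, which is the last day of the funding period.
The date on which the default interest accrual becomes due: 2031-09-19 + 16 days = 2031-10-05. That falls on a Sunday, so it rolls to the next business day, Monday, 2031-10-06.

2031-10-06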